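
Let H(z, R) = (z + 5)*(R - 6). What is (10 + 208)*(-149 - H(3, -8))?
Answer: -8066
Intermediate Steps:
H(z, R) = (-6 + R)*(5 + z) (H(z, R) = (5 + z)*(-6 + R) = (-6 + R)*(5 + z))
(10 + 208)*(-149 - H(3, -8)) = (10 + 208)*(-149 - (-30 - 6*3 + 5*(-8) - 8*3)) = 218*(-149 - (-30 - 18 - 40 - 24)) = 218*(-149 - 1*(-112)) = 218*(-149 + 112) = 218*(-37) = -8066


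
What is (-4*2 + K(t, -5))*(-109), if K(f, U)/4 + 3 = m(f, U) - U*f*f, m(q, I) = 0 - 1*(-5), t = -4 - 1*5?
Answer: -176580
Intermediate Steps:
t = -9 (t = -4 - 5 = -9)
m(q, I) = 5 (m(q, I) = 0 + 5 = 5)
K(f, U) = 8 - 4*U*f**2 (K(f, U) = -12 + 4*(5 - U*f*f) = -12 + 4*(5 - U*f**2) = -12 + (20 - 4*U*f**2) = 8 - 4*U*f**2)
(-4*2 + K(t, -5))*(-109) = (-4*2 + (8 - 4*(-5)*(-9)**2))*(-109) = (-8 + (8 - 4*(-5)*81))*(-109) = (-8 + (8 + 1620))*(-109) = (-8 + 1628)*(-109) = 1620*(-109) = -176580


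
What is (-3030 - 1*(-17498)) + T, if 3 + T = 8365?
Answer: 22830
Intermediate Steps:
T = 8362 (T = -3 + 8365 = 8362)
(-3030 - 1*(-17498)) + T = (-3030 - 1*(-17498)) + 8362 = (-3030 + 17498) + 8362 = 14468 + 8362 = 22830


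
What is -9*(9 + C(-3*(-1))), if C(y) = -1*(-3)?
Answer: -108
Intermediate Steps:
C(y) = 3
-9*(9 + C(-3*(-1))) = -9*(9 + 3) = -9*12 = -108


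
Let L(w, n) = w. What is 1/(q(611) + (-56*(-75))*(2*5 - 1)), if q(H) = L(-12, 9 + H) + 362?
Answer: 1/38150 ≈ 2.6212e-5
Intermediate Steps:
q(H) = 350 (q(H) = -12 + 362 = 350)
1/(q(611) + (-56*(-75))*(2*5 - 1)) = 1/(350 + (-56*(-75))*(2*5 - 1)) = 1/(350 + 4200*(10 - 1)) = 1/(350 + 4200*9) = 1/(350 + 37800) = 1/38150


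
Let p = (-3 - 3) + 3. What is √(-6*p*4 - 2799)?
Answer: 3*I*√303 ≈ 52.221*I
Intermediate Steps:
p = -3 (p = -6 + 3 = -3)
√(-6*p*4 - 2799) = √(-6*(-3)*4 - 2799) = √(18*4 - 2799) = √(72 - 2799) = √(-2727) = 3*I*√303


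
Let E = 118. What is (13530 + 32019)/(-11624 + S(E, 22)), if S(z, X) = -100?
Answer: -15183/3908 ≈ -3.8851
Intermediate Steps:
(13530 + 32019)/(-11624 + S(E, 22)) = (13530 + 32019)/(-11624 - 100) = 45549/(-11724) = 45549*(-1/11724) = -15183/3908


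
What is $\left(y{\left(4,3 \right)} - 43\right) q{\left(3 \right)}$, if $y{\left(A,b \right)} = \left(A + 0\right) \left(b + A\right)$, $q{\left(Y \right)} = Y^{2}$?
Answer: $-135$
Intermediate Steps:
$y{\left(A,b \right)} = A \left(A + b\right)$
$\left(y{\left(4,3 \right)} - 43\right) q{\left(3 \right)} = \left(4 \left(4 + 3\right) - 43\right) 3^{2} = \left(4 \cdot 7 - 43\right) 9 = \left(28 - 43\right) 9 = \left(-15\right) 9 = -135$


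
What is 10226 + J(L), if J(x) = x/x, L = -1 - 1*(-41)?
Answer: 10227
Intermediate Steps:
L = 40 (L = -1 + 41 = 40)
J(x) = 1
10226 + J(L) = 10226 + 1 = 10227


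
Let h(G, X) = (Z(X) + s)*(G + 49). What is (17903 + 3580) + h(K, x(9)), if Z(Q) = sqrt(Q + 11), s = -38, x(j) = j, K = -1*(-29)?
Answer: 18519 + 156*sqrt(5) ≈ 18868.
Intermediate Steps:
K = 29
Z(Q) = sqrt(11 + Q)
h(G, X) = (-38 + sqrt(11 + X))*(49 + G) (h(G, X) = (sqrt(11 + X) - 38)*(G + 49) = (-38 + sqrt(11 + X))*(49 + G))
(17903 + 3580) + h(K, x(9)) = (17903 + 3580) + (-1862 - 38*29 + 49*sqrt(11 + 9) + 29*sqrt(11 + 9)) = 21483 + (-1862 - 1102 + 49*sqrt(20) + 29*sqrt(20)) = 21483 + (-1862 - 1102 + 49*(2*sqrt(5)) + 29*(2*sqrt(5))) = 21483 + (-1862 - 1102 + 98*sqrt(5) + 58*sqrt(5)) = 21483 + (-2964 + 156*sqrt(5)) = 18519 + 156*sqrt(5)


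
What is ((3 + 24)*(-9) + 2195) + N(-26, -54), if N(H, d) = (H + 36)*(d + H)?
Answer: 1152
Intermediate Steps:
N(H, d) = (36 + H)*(H + d)
((3 + 24)*(-9) + 2195) + N(-26, -54) = ((3 + 24)*(-9) + 2195) + ((-26)² + 36*(-26) + 36*(-54) - 26*(-54)) = (27*(-9) + 2195) + (676 - 936 - 1944 + 1404) = (-243 + 2195) - 800 = 1952 - 800 = 1152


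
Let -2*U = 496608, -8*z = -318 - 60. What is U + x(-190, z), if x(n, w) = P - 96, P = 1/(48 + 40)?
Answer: -21859199/88 ≈ -2.4840e+5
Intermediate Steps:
z = 189/4 (z = -(-318 - 60)/8 = -⅛*(-378) = 189/4 ≈ 47.250)
P = 1/88 ≈ 0.011364
x(n, w) = -8447/88 (x(n, w) = 1/88 - 96 = -8447/88)
U = -248304 (U = -½*496608 = -248304)
U + x(-190, z) = -248304 - 8447/88 = -21859199/88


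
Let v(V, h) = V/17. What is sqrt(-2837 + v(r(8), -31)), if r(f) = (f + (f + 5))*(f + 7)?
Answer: I*sqrt(814538)/17 ≈ 53.089*I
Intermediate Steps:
r(f) = (5 + 2*f)*(7 + f) (r(f) = (f + (5 + f))*(7 + f) = (5 + 2*f)*(7 + f))
v(V, h) = V/17 (v(V, h) = V*(1/17) = V/17)
sqrt(-2837 + v(r(8), -31)) = sqrt(-2837 + (35 + 2*8**2 + 19*8)/17) = sqrt(-2837 + (35 + 2*64 + 152)/17) = sqrt(-2837 + (35 + 128 + 152)/17) = sqrt(-2837 + (1/17)*315) = sqrt(-2837 + 315/17) = sqrt(-47914/17) = I*sqrt(814538)/17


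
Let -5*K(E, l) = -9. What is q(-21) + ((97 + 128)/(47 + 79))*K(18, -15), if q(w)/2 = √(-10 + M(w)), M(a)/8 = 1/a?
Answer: 45/14 + 2*I*√4578/21 ≈ 3.2143 + 6.4439*I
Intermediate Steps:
M(a) = 8/a
K(E, l) = 9/5 (K(E, l) = -⅕*(-9) = 9/5)
q(w) = 2*√(-10 + 8/w)
q(-21) + ((97 + 128)/(47 + 79))*K(18, -15) = 2*√(-10 + 8/(-21)) + ((97 + 128)/(47 + 79))*(9/5) = 2*√(-10 + 8*(-1/21)) + (225/126)*(9/5) = 2*√(-10 - 8/21) + (225*(1/126))*(9/5) = 2*√(-218/21) + (25/14)*(9/5) = 2*(I*√4578/21) + 45/14 = 2*I*√4578/21 + 45/14 = 45/14 + 2*I*√4578/21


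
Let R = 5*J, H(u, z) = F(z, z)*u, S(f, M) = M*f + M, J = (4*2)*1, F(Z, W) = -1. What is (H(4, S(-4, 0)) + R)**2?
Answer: 1296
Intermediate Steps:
J = 8 (J = 8*1 = 8)
S(f, M) = M + M*f
H(u, z) = -u
R = 40 (R = 5*8 = 40)
(H(4, S(-4, 0)) + R)**2 = (-1*4 + 40)**2 = (-4 + 40)**2 = 36**2 = 1296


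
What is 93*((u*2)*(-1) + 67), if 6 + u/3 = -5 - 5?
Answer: 15159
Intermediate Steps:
u = -48 (u = -18 + 3*(-5 - 5) = -18 + 3*(-10) = -18 - 30 = -48)
93*((u*2)*(-1) + 67) = 93*(-48*2*(-1) + 67) = 93*(-96*(-1) + 67) = 93*(96 + 67) = 93*163 = 15159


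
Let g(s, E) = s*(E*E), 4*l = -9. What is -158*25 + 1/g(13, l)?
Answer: -4159334/1053 ≈ -3950.0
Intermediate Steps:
l = -9/4 (l = (¼)*(-9) = -9/4 ≈ -2.2500)
g(s, E) = s*E²
-158*25 + 1/g(13, l) = -158*25 + 1/(13*(-9/4)²) = -3950 + 1/(13*(81/16)) = -3950 + 1/(1053/16) = -3950 + 16/1053 = -4159334/1053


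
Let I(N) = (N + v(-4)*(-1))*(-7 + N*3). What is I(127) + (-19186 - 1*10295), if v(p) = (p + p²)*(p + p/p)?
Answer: 31481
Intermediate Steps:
v(p) = (1 + p)*(p + p²) (v(p) = (p + p²)*(p + 1) = (p + p²)*(1 + p) = (1 + p)*(p + p²))
I(N) = (-7 + 3*N)*(36 + N) (I(N) = (N - 4*(1 - 4)²*(-1))*(-7 + N*3) = (N - 4*(-3)²*(-1))*(-7 + 3*N) = (N - 4*9*(-1))*(-7 + 3*N) = (N - 36*(-1))*(-7 + 3*N) = (N + 36)*(-7 + 3*N) = (36 + N)*(-7 + 3*N) = (-7 + 3*N)*(36 + N))
I(127) + (-19186 - 1*10295) = (-252 + 3*127² + 101*127) + (-19186 - 1*10295) = (-252 + 3*16129 + 12827) + (-19186 - 10295) = (-252 + 48387 + 12827) - 29481 = 60962 - 29481 = 31481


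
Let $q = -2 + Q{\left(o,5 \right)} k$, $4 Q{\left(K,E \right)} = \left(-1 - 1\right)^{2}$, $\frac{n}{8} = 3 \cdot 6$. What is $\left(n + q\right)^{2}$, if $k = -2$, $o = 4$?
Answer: $19600$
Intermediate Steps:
$n = 144$ ($n = 8 \cdot 3 \cdot 6 = 8 \cdot 18 = 144$)
$Q{\left(K,E \right)} = 1$ ($Q{\left(K,E \right)} = \frac{\left(-1 - 1\right)^{2}}{4} = \frac{\left(-2\right)^{2}}{4} = \frac{1}{4} \cdot 4 = 1$)
$q = -4$ ($q = -2 + 1 \left(-2\right) = -2 - 2 = -4$)
$\left(n + q\right)^{2} = \left(144 - 4\right)^{2} = 140^{2} = 19600$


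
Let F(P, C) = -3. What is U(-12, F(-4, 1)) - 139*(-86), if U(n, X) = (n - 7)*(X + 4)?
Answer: 11935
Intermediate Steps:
U(n, X) = (-7 + n)*(4 + X)
U(-12, F(-4, 1)) - 139*(-86) = (-28 - 7*(-3) + 4*(-12) - 3*(-12)) - 139*(-86) = (-28 + 21 - 48 + 36) + 11954 = -19 + 11954 = 11935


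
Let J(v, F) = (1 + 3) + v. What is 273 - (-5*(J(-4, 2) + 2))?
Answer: 283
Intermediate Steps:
J(v, F) = 4 + v
273 - (-5*(J(-4, 2) + 2)) = 273 - (-5*((4 - 4) + 2)) = 273 - (-5*(0 + 2)) = 273 - (-5*2) = 273 - (-10) = 273 - 1*(-10) = 273 + 10 = 283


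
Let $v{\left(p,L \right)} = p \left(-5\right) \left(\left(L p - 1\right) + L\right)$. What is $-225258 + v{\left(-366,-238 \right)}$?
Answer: $158745012$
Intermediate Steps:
$v{\left(p,L \right)} = - 5 p \left(-1 + L + L p\right)$ ($v{\left(p,L \right)} = - 5 p \left(\left(-1 + L p\right) + L\right) = - 5 p \left(-1 + L + L p\right)$)
$-225258 + v{\left(-366,-238 \right)} = -225258 + 5 \left(-366\right) \left(1 - -238 - \left(-238\right) \left(-366\right)\right) = -225258 + 5 \left(-366\right) \left(1 + 238 - 87108\right) = -225258 + 5 \left(-366\right) \left(-86869\right) = -225258 + 158970270 = 158745012$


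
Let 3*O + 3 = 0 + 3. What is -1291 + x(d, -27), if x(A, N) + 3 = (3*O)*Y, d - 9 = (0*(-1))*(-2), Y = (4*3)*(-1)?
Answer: -1294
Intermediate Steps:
O = 0 (O = -1 + (0 + 3)/3 = -1 + (1/3)*3 = -1 + 1 = 0)
Y = -12 (Y = 12*(-1) = -12)
d = 9 (d = 9 + (0*(-1))*(-2) = 9 + 0*(-2) = 9 + 0 = 9)
x(A, N) = -3 (x(A, N) = -3 + (3*0)*(-12) = -3 + 0*(-12) = -3 + 0 = -3)
-1291 + x(d, -27) = -1291 - 3 = -1294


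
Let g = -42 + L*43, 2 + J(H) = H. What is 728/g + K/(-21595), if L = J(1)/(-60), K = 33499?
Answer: -1026246623/53490815 ≈ -19.185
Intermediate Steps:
J(H) = -2 + H
L = 1/60 (L = (-2 + 1)/(-60) = -1*(-1/60) = 1/60 ≈ 0.016667)
g = -2477/60 (g = -42 + (1/60)*43 = -42 + 43/60 = -2477/60 ≈ -41.283)
728/g + K/(-21595) = 728/(-2477/60) + 33499/(-21595) = 728*(-60/2477) + 33499*(-1/21595) = -43680/2477 - 33499/21595 = -1026246623/53490815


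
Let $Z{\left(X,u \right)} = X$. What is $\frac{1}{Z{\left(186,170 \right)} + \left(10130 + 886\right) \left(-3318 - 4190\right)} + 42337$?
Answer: $\frac{3501606140453}{82707942} \approx 42337.0$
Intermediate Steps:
$\frac{1}{Z{\left(186,170 \right)} + \left(10130 + 886\right) \left(-3318 - 4190\right)} + 42337 = \frac{1}{186 + \left(10130 + 886\right) \left(-3318 - 4190\right)} + 42337 = \frac{1}{186 + 11016 \left(-7508\right)} + 42337 = \frac{1}{186 - 82708128} + 42337 = \frac{1}{-82707942} + 42337 = - \frac{1}{82707942} + 42337 = \frac{3501606140453}{82707942}$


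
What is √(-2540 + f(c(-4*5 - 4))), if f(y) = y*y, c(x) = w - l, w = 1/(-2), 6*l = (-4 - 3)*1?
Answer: 2*I*√5714/3 ≈ 50.394*I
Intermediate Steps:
l = -7/6 (l = ((-4 - 3)*1)/6 = (-7*1)/6 = (⅙)*(-7) = -7/6 ≈ -1.1667)
w = -½ ≈ -0.50000
c(x) = ⅔ (c(x) = -½ - 1*(-7/6) = -½ + 7/6 = ⅔)
f(y) = y²
√(-2540 + f(c(-4*5 - 4))) = √(-2540 + (⅔)²) = √(-2540 + 4/9) = √(-22856/9) = 2*I*√5714/3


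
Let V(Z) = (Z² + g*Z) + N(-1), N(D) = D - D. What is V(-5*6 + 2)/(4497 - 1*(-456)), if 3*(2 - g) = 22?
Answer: 2800/14859 ≈ 0.18844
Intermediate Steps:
N(D) = 0
g = -16/3 (g = 2 - ⅓*22 = 2 - 22/3 = -16/3 ≈ -5.3333)
V(Z) = Z² - 16*Z/3 (V(Z) = (Z² - 16*Z/3) + 0 = Z² - 16*Z/3)
V(-5*6 + 2)/(4497 - 1*(-456)) = ((-5*6 + 2)*(-16 + 3*(-5*6 + 2))/3)/(4497 - 1*(-456)) = ((-30 + 2)*(-16 + 3*(-30 + 2))/3)/(4497 + 456) = ((⅓)*(-28)*(-16 + 3*(-28)))/4953 = ((⅓)*(-28)*(-16 - 84))*(1/4953) = ((⅓)*(-28)*(-100))*(1/4953) = (2800/3)*(1/4953) = 2800/14859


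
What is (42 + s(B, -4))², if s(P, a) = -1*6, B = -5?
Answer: 1296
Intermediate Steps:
s(P, a) = -6
(42 + s(B, -4))² = (42 - 6)² = 36² = 1296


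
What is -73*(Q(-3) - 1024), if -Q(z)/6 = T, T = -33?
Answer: 60298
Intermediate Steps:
Q(z) = 198 (Q(z) = -6*(-33) = 198)
-73*(Q(-3) - 1024) = -73*(198 - 1024) = -73*(-826) = 60298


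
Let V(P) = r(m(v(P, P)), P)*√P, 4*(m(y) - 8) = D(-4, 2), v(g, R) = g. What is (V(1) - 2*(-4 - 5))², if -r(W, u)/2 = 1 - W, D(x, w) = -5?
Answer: 3481/4 ≈ 870.25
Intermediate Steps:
m(y) = 27/4 (m(y) = 8 + (¼)*(-5) = 8 - 5/4 = 27/4)
r(W, u) = -2 + 2*W (r(W, u) = -2*(1 - W) = -2 + 2*W)
V(P) = 23*√P/2 (V(P) = (-2 + 2*(27/4))*√P = (-2 + 27/2)*√P = 23*√P/2)
(V(1) - 2*(-4 - 5))² = (23*√1/2 - 2*(-4 - 5))² = ((23/2)*1 - 2*(-9))² = (23/2 + 18)² = (59/2)² = 3481/4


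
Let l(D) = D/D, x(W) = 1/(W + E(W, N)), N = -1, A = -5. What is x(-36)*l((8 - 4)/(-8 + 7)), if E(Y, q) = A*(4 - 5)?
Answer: -1/31 ≈ -0.032258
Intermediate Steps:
E(Y, q) = 5 (E(Y, q) = -5*(4 - 5) = -5*(-1) = 5)
x(W) = 1/(5 + W) (x(W) = 1/(W + 5) = 1/(5 + W))
l(D) = 1
x(-36)*l((8 - 4)/(-8 + 7)) = 1/(5 - 36) = 1/(-31) = -1/31*1 = -1/31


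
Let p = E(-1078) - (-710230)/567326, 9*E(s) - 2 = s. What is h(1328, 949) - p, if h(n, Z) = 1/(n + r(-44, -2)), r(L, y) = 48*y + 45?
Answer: 385688928748/3260138859 ≈ 118.30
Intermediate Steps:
r(L, y) = 45 + 48*y
h(n, Z) = 1/(-51 + n) (h(n, Z) = 1/(n + (45 + 48*(-2))) = 1/(n + (45 - 96)) = 1/(n - 51) = 1/(-51 + n))
E(s) = 2/9 + s/9
p = -302025353/2552967 (p = (2/9 + (1/9)*(-1078)) - (-710230)/567326 = (2/9 - 1078/9) - (-710230)/567326 = -1076/9 - 1*(-355115/283663) = -1076/9 + 355115/283663 = -302025353/2552967 ≈ -118.30)
h(1328, 949) - p = 1/(-51 + 1328) - 1*(-302025353/2552967) = 1/1277 + 302025353/2552967 = 385688928748/3260138859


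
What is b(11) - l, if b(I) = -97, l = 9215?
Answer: -9312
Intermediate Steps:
b(11) - l = -97 - 1*9215 = -97 - 9215 = -9312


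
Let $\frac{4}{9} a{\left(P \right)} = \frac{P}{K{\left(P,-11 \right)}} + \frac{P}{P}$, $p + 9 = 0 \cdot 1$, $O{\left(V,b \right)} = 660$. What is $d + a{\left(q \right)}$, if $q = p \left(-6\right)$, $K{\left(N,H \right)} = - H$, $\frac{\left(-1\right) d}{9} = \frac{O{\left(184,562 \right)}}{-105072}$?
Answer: $\frac{58455}{4378} \approx 13.352$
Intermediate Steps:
$d = \frac{45}{796}$ ($d = - 9 \frac{660}{-105072} = - 9 \cdot 660 \left(- \frac{1}{105072}\right) = \left(-9\right) \left(- \frac{5}{796}\right) = \frac{45}{796} \approx 0.056533$)
$p = -9$ ($p = -9 + 0 \cdot 1 = -9 + 0 = -9$)
$q = 54$ ($q = \left(-9\right) \left(-6\right) = 54$)
$a{\left(P \right)} = \frac{9}{4} + \frac{9 P}{44}$ ($a{\left(P \right)} = \frac{9 \left(\frac{P}{\left(-1\right) \left(-11\right)} + \frac{P}{P}\right)}{4} = \frac{9 \left(\frac{P}{11} + 1\right)}{4} = \frac{9 \left(1 + \frac{P}{11}\right)}{4} = \frac{9}{4} + \frac{9 P}{44}$)
$d + a{\left(q \right)} = \frac{45}{796} + \left(\frac{9}{4} + \frac{9}{44} \cdot 54\right) = \frac{45}{796} + \left(\frac{9}{4} + \frac{243}{22}\right) = \frac{45}{796} + \frac{585}{44} = \frac{58455}{4378}$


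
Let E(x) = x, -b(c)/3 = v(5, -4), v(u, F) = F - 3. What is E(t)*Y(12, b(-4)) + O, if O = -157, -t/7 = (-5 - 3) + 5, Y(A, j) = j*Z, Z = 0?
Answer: -157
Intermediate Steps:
v(u, F) = -3 + F
b(c) = 21 (b(c) = -3*(-3 - 4) = -3*(-7) = 21)
Y(A, j) = 0 (Y(A, j) = j*0 = 0)
t = 21 (t = -7*((-5 - 3) + 5) = -7*(-8 + 5) = -7*(-3) = 21)
E(t)*Y(12, b(-4)) + O = 21*0 - 157 = 0 - 157 = -157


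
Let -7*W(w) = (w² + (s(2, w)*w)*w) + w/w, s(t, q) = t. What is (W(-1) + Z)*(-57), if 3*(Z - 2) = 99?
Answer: -13737/7 ≈ -1962.4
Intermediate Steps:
Z = 35 (Z = 2 + (⅓)*99 = 2 + 33 = 35)
W(w) = -⅐ - 3*w²/7 (W(w) = -((w² + (2*w)*w) + w/w)/7 = -((w² + 2*w²) + 1)/7 = -(3*w² + 1)/7 = -(1 + 3*w²)/7 = -⅐ - 3*w²/7)
(W(-1) + Z)*(-57) = ((-⅐ - 3/7*(-1)²) + 35)*(-57) = ((-⅐ - 3/7*1) + 35)*(-57) = ((-⅐ - 3/7) + 35)*(-57) = (-4/7 + 35)*(-57) = (241/7)*(-57) = -13737/7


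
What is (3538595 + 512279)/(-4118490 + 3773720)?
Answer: -2025437/172385 ≈ -11.749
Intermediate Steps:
(3538595 + 512279)/(-4118490 + 3773720) = 4050874/(-344770) = 4050874*(-1/344770) = -2025437/172385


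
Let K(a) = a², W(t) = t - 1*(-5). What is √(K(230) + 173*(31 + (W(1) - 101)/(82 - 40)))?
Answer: √102085662/42 ≈ 240.57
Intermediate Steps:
W(t) = 5 + t (W(t) = t + 5 = 5 + t)
√(K(230) + 173*(31 + (W(1) - 101)/(82 - 40))) = √(230² + 173*(31 + ((5 + 1) - 101)/(82 - 40))) = √(52900 + 173*(31 + (6 - 101)/42)) = √(52900 + 173*(31 - 95*1/42)) = √(52900 + 173*(31 - 95/42)) = √(52900 + 173*(1207/42)) = √(52900 + 208811/42) = √(2430611/42) = √102085662/42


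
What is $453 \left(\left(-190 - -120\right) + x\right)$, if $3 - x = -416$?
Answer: $158097$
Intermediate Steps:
$x = 419$ ($x = 3 - -416 = 3 + 416 = 419$)
$453 \left(\left(-190 - -120\right) + x\right) = 453 \left(\left(-190 - -120\right) + 419\right) = 453 \left(\left(-190 + 120\right) + 419\right) = 453 \left(-70 + 419\right) = 453 \cdot 349 = 158097$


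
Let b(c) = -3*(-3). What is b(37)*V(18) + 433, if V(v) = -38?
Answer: 91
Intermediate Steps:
b(c) = 9
b(37)*V(18) + 433 = 9*(-38) + 433 = -342 + 433 = 91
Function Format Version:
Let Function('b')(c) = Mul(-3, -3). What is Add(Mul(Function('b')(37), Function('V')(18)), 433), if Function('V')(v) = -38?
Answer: 91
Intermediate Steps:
Function('b')(c) = 9
Add(Mul(Function('b')(37), Function('V')(18)), 433) = Add(Mul(9, -38), 433) = Add(-342, 433) = 91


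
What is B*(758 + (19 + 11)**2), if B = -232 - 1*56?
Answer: -477504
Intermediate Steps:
B = -288 (B = -232 - 56 = -288)
B*(758 + (19 + 11)**2) = -288*(758 + (19 + 11)**2) = -288*(758 + 30**2) = -288*(758 + 900) = -288*1658 = -477504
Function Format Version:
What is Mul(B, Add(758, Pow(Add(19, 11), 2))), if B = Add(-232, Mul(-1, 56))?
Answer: -477504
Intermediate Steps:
B = -288 (B = Add(-232, -56) = -288)
Mul(B, Add(758, Pow(Add(19, 11), 2))) = Mul(-288, Add(758, Pow(Add(19, 11), 2))) = Mul(-288, Add(758, Pow(30, 2))) = Mul(-288, Add(758, 900)) = Mul(-288, 1658) = -477504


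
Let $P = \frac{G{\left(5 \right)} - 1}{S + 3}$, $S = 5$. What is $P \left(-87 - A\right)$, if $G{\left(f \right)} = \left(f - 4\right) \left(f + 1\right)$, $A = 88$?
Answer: $- \frac{875}{8} \approx -109.38$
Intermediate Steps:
$G{\left(f \right)} = \left(1 + f\right) \left(-4 + f\right)$ ($G{\left(f \right)} = \left(-4 + f\right) \left(1 + f\right) = \left(1 + f\right) \left(-4 + f\right)$)
$P = \frac{5}{8}$ ($P = \frac{\left(-4 + 5^{2} - 15\right) - 1}{5 + 3} = \frac{\left(-4 + 25 - 15\right) - 1}{8} = \left(6 - 1\right) \frac{1}{8} = 5 \cdot \frac{1}{8} = \frac{5}{8} \approx 0.625$)
$P \left(-87 - A\right) = \frac{5 \left(-87 - 88\right)}{8} = \frac{5}{8} \left(-175\right) = - \frac{875}{8}$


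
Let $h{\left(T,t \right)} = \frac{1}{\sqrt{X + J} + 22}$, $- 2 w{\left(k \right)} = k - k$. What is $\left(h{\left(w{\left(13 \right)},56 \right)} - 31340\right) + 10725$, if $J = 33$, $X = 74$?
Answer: $- \frac{7771833}{377} - \frac{\sqrt{107}}{377} \approx -20615.0$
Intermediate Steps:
$w{\left(k \right)} = 0$ ($w{\left(k \right)} = - \frac{k - k}{2} = \left(- \frac{1}{2}\right) 0 = 0$)
$h{\left(T,t \right)} = \frac{1}{22 + \sqrt{107}}$ ($h{\left(T,t \right)} = \frac{1}{\sqrt{74 + 33} + 22} = \frac{1}{\sqrt{107} + 22} = \frac{1}{22 + \sqrt{107}}$)
$\left(h{\left(w{\left(13 \right)},56 \right)} - 31340\right) + 10725 = \left(\left(\frac{22}{377} - \frac{\sqrt{107}}{377}\right) - 31340\right) + 10725 = \left(- \frac{11815158}{377} - \frac{\sqrt{107}}{377}\right) + 10725 = - \frac{7771833}{377} - \frac{\sqrt{107}}{377}$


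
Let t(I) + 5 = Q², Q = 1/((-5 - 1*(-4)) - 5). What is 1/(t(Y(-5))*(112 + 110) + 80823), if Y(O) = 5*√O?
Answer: 6/478315 ≈ 1.2544e-5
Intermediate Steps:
Q = -⅙ (Q = 1/((-5 + 4) - 5) = 1/(-1 - 5) = 1/(-6) = -⅙ ≈ -0.16667)
t(I) = -179/36 (t(I) = -5 + (-⅙)² = -5 + 1/36 = -179/36)
1/(t(Y(-5))*(112 + 110) + 80823) = 1/(-179*(112 + 110)/36 + 80823) = 1/(-179/36*222 + 80823) = 1/(-6623/6 + 80823) = 1/(478315/6) = 6/478315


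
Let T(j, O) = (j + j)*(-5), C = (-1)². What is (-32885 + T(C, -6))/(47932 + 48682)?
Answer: -32895/96614 ≈ -0.34048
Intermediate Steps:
C = 1
T(j, O) = -10*j (T(j, O) = (2*j)*(-5) = -10*j)
(-32885 + T(C, -6))/(47932 + 48682) = (-32885 - 10*1)/(47932 + 48682) = (-32885 - 10)/96614 = -32895*1/96614 = -32895/96614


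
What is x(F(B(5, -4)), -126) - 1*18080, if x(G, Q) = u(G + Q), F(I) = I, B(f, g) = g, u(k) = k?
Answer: -18210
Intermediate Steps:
x(G, Q) = G + Q
x(F(B(5, -4)), -126) - 1*18080 = (-4 - 126) - 1*18080 = -130 - 18080 = -18210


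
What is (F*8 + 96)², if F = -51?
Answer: 97344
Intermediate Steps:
(F*8 + 96)² = (-51*8 + 96)² = (-408 + 96)² = (-312)² = 97344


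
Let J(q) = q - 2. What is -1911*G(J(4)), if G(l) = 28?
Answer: -53508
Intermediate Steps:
J(q) = -2 + q
-1911*G(J(4)) = -1911*28 = -53508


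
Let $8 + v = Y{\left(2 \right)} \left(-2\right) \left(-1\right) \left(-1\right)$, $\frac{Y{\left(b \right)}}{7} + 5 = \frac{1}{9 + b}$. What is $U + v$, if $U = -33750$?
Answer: $- \frac{370582}{11} \approx -33689.0$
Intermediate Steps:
$Y{\left(b \right)} = -35 + \frac{7}{9 + b}$
$v = \frac{668}{11}$ ($v = -8 + \frac{7 \left(-44 - 10\right)}{9 + 2} \left(-2\right) \left(-1\right) \left(-1\right) = -8 + \frac{7 \left(-44 - 10\right)}{11} \cdot 2 \left(-1\right) = -8 + 7 \cdot \frac{1}{11} \left(-54\right) \left(-2\right) = -8 - - \frac{756}{11} = -8 + \frac{756}{11} = \frac{668}{11} \approx 60.727$)
$U + v = -33750 + \frac{668}{11} = - \frac{370582}{11}$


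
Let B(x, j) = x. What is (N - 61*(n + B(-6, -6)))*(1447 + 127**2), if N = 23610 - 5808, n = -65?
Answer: 389009608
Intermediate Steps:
N = 17802
(N - 61*(n + B(-6, -6)))*(1447 + 127**2) = (17802 - 61*(-65 - 6))*(1447 + 127**2) = (17802 - 61*(-71))*(1447 + 16129) = (17802 + 4331)*17576 = 22133*17576 = 389009608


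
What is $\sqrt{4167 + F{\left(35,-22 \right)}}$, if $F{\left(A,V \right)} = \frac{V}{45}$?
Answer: $\frac{\sqrt{937465}}{15} \approx 64.548$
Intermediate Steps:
$F{\left(A,V \right)} = \frac{V}{45}$ ($F{\left(A,V \right)} = V \frac{1}{45} = \frac{V}{45}$)
$\sqrt{4167 + F{\left(35,-22 \right)}} = \sqrt{4167 + \frac{1}{45} \left(-22\right)} = \sqrt{4167 - \frac{22}{45}} = \sqrt{\frac{187493}{45}} = \frac{\sqrt{937465}}{15}$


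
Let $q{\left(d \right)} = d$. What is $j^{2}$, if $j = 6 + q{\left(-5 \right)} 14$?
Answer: $4096$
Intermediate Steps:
$j = -64$ ($j = 6 - 70 = -64$)
$j^{2} = \left(-64\right)^{2} = 4096$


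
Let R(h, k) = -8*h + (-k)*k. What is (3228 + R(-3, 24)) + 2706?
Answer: 5382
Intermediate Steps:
R(h, k) = -k**2 - 8*h (R(h, k) = -8*h - k**2 = -k**2 - 8*h)
(3228 + R(-3, 24)) + 2706 = (3228 + (-1*24**2 - 8*(-3))) + 2706 = (3228 + (-1*576 + 24)) + 2706 = (3228 + (-576 + 24)) + 2706 = (3228 - 552) + 2706 = 2676 + 2706 = 5382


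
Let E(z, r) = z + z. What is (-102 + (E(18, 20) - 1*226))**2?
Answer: 85264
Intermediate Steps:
E(z, r) = 2*z
(-102 + (E(18, 20) - 1*226))**2 = (-102 + (2*18 - 1*226))**2 = (-102 + (36 - 226))**2 = (-102 - 190)**2 = (-292)**2 = 85264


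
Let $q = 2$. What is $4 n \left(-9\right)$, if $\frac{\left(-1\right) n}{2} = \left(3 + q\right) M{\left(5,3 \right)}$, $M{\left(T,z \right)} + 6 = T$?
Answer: $-360$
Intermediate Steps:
$M{\left(T,z \right)} = -6 + T$
$n = 10$ ($n = - 2 \left(3 + 2\right) \left(-6 + 5\right) = - 2 \cdot 5 \left(-1\right) = \left(-2\right) \left(-5\right) = 10$)
$4 n \left(-9\right) = 4 \cdot 10 \left(-9\right) = 40 \left(-9\right) = -360$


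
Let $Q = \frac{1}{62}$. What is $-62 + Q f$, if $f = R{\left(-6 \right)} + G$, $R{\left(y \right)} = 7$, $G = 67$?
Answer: $- \frac{1885}{31} \approx -60.806$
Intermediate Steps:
$Q = \frac{1}{62} \approx 0.016129$
$f = 74$ ($f = 7 + 67 = 74$)
$-62 + Q f = -62 + \frac{1}{62} \cdot 74 = -62 + \frac{37}{31} = - \frac{1885}{31}$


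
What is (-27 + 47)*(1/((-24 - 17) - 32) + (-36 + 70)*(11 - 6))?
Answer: 248180/73 ≈ 3399.7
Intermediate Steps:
(-27 + 47)*(1/((-24 - 17) - 32) + (-36 + 70)*(11 - 6)) = 20*(1/(-41 - 32) + 34*5) = 20*(1/(-73) + 170) = 20*(-1/73 + 170) = 20*(12409/73) = 248180/73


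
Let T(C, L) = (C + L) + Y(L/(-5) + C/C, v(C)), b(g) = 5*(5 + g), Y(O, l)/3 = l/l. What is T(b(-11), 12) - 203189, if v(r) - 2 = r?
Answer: -203204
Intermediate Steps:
v(r) = 2 + r
Y(O, l) = 3 (Y(O, l) = 3*(l/l) = 3*1 = 3)
b(g) = 25 + 5*g
T(C, L) = 3 + C + L (T(C, L) = (C + L) + 3 = 3 + C + L)
T(b(-11), 12) - 203189 = (3 + (25 + 5*(-11)) + 12) - 203189 = (3 + (25 - 55) + 12) - 203189 = (3 - 30 + 12) - 203189 = -15 - 203189 = -203204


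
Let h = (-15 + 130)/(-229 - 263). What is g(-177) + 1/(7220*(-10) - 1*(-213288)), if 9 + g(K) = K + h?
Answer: -3231867421/17353824 ≈ -186.23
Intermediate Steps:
h = -115/492 (h = 115/(-492) = 115*(-1/492) = -115/492 ≈ -0.23374)
g(K) = -4543/492 + K (g(K) = -9 + (K - 115/492) = -9 + (-115/492 + K) = -4543/492 + K)
g(-177) + 1/(7220*(-10) - 1*(-213288)) = (-4543/492 - 177) + 1/(7220*(-10) - 1*(-213288)) = -91627/492 + 1/(-72200 + 213288) = -91627/492 + 1/141088 = -3231867421/17353824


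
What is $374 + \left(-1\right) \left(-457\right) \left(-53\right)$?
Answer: $-23847$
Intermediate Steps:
$374 + \left(-1\right) \left(-457\right) \left(-53\right) = 374 + 457 \left(-53\right) = 374 - 24221 = -23847$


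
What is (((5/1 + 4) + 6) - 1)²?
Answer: 196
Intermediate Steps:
(((5/1 + 4) + 6) - 1)² = (((5*1 + 4) + 6) - 1)² = (((5 + 4) + 6) - 1)² = ((9 + 6) - 1)² = (15 - 1)² = 14² = 196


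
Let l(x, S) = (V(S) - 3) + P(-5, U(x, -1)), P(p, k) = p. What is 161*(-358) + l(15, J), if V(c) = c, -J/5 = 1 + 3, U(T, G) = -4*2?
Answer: -57666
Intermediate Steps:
U(T, G) = -8
J = -20 (J = -5*(1 + 3) = -5*4 = -20)
l(x, S) = -8 + S (l(x, S) = (S - 3) - 5 = (-3 + S) - 5 = -8 + S)
161*(-358) + l(15, J) = 161*(-358) + (-8 - 20) = -57638 - 28 = -57666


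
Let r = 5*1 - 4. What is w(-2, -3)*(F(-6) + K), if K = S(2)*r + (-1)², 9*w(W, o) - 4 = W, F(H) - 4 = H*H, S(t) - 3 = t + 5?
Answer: 34/3 ≈ 11.333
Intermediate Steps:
S(t) = 8 + t (S(t) = 3 + (t + 5) = 3 + (5 + t) = 8 + t)
F(H) = 4 + H² (F(H) = 4 + H*H = 4 + H²)
w(W, o) = 4/9 + W/9
r = 1 (r = 5 - 4 = 1)
K = 11 (K = (8 + 2)*1 + (-1)² = 10*1 + 1 = 10 + 1 = 11)
w(-2, -3)*(F(-6) + K) = (4/9 + (⅑)*(-2))*((4 + (-6)²) + 11) = (4/9 - 2/9)*((4 + 36) + 11) = 2*(40 + 11)/9 = (2/9)*51 = 34/3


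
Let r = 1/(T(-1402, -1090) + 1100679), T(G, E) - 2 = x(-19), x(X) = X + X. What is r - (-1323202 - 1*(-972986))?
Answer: 385462788889/1100643 ≈ 3.5022e+5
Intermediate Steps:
x(X) = 2*X
T(G, E) = -36 (T(G, E) = 2 + 2*(-19) = 2 - 38 = -36)
r = 1/1100643 (r = 1/(-36 + 1100679) = 1/1100643 ≈ 9.0856e-7)
r - (-1323202 - 1*(-972986)) = 1/1100643 - (-1323202 - 1*(-972986)) = 1/1100643 - (-1323202 + 972986) = 1/1100643 - 1*(-350216) = 1/1100643 + 350216 = 385462788889/1100643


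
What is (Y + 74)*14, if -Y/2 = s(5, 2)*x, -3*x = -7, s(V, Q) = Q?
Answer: 2716/3 ≈ 905.33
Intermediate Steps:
x = 7/3 (x = -⅓*(-7) = 7/3 ≈ 2.3333)
Y = -28/3 (Y = -4*7/3 = -2*14/3 = -28/3 ≈ -9.3333)
(Y + 74)*14 = (-28/3 + 74)*14 = (194/3)*14 = 2716/3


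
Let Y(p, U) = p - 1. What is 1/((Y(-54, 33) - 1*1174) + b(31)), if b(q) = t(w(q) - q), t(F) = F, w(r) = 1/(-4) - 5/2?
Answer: -4/5051 ≈ -0.00079192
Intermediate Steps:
w(r) = -11/4 (w(r) = 1*(-1/4) - 5*1/2 = -1/4 - 5/2 = -11/4)
b(q) = -11/4 - q
Y(p, U) = -1 + p
1/((Y(-54, 33) - 1*1174) + b(31)) = 1/(((-1 - 54) - 1*1174) + (-11/4 - 1*31)) = 1/((-55 - 1174) + (-11/4 - 31)) = 1/(-1229 - 135/4) = 1/(-5051/4) = -4/5051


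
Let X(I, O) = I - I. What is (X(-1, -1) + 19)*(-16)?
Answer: -304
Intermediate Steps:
X(I, O) = 0
(X(-1, -1) + 19)*(-16) = (0 + 19)*(-16) = 19*(-16) = -304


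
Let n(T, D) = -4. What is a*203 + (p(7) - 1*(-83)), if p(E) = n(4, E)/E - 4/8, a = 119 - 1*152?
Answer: -92639/14 ≈ -6617.1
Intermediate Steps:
a = -33 (a = 119 - 152 = -33)
p(E) = -1/2 - 4/E (p(E) = -4/E - 4/8 = -4/E - 4*1/8 = -4/E - 1/2 = -1/2 - 4/E)
a*203 + (p(7) - 1*(-83)) = -33*203 + ((1/2)*(-8 - 1*7)/7 - 1*(-83)) = -6699 + ((1/2)*(1/7)*(-8 - 7) + 83) = -6699 + ((1/2)*(1/7)*(-15) + 83) = -6699 + (-15/14 + 83) = -6699 + 1147/14 = -92639/14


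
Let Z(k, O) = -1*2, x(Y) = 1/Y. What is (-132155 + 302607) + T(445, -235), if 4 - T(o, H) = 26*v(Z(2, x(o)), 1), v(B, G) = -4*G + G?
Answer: 170534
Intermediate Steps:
Z(k, O) = -2
v(B, G) = -3*G
T(o, H) = 82 (T(o, H) = 4 - 26*(-3*1) = 4 - 26*(-3) = 4 - 1*(-78) = 4 + 78 = 82)
(-132155 + 302607) + T(445, -235) = (-132155 + 302607) + 82 = 170452 + 82 = 170534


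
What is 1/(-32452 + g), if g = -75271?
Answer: -1/107723 ≈ -9.2831e-6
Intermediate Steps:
1/(-32452 + g) = 1/(-32452 - 75271) = 1/(-107723) = -1/107723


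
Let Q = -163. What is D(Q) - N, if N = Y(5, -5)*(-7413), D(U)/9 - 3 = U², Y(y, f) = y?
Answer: 276213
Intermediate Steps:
D(U) = 27 + 9*U²
N = -37065 (N = 5*(-7413) = -37065)
D(Q) - N = (27 + 9*(-163)²) - 1*(-37065) = (27 + 9*26569) + 37065 = (27 + 239121) + 37065 = 239148 + 37065 = 276213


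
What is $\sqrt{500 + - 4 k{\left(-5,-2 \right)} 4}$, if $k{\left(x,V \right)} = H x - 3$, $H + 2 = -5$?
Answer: $2 i \sqrt{3} \approx 3.4641 i$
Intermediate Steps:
$H = -7$ ($H = -2 - 5 = -7$)
$k{\left(x,V \right)} = -3 - 7 x$ ($k{\left(x,V \right)} = - 7 x - 3 = -3 - 7 x$)
$\sqrt{500 + - 4 k{\left(-5,-2 \right)} 4} = \sqrt{500 + - 4 \left(-3 - -35\right) 4} = \sqrt{500 + - 4 \left(-3 + 35\right) 4} = \sqrt{500 + \left(-4\right) 32 \cdot 4} = \sqrt{500 - 512} = \sqrt{-12} = 2 i \sqrt{3}$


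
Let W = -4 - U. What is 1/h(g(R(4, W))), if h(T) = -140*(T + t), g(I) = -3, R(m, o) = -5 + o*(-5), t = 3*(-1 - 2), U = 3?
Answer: 1/1680 ≈ 0.00059524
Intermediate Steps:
t = -9 (t = 3*(-3) = -9)
W = -7 (W = -4 - 1*3 = -4 - 3 = -7)
R(m, o) = -5 - 5*o
h(T) = 1260 - 140*T (h(T) = -140*(T - 9) = -140*(-9 + T) = 1260 - 140*T)
1/h(g(R(4, W))) = 1/(1260 - 140*(-3)) = 1/(1260 + 420) = 1/1680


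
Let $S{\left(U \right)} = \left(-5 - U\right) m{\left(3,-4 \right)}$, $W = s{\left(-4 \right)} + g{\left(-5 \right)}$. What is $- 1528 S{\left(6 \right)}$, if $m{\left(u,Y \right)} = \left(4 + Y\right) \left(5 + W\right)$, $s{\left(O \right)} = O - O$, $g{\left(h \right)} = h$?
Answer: $0$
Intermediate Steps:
$s{\left(O \right)} = 0$
$W = -5$ ($W = 0 - 5 = -5$)
$m{\left(u,Y \right)} = 0$ ($m{\left(u,Y \right)} = \left(4 + Y\right) \left(5 - 5\right) = \left(4 + Y\right) 0 = 0$)
$S{\left(U \right)} = 0$ ($S{\left(U \right)} = \left(-5 - U\right) 0 = 0$)
$- 1528 S{\left(6 \right)} = \left(-1528\right) 0 = 0$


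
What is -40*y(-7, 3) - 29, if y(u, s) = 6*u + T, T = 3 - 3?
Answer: 1651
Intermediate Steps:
T = 0
y(u, s) = 6*u (y(u, s) = 6*u + 0 = 6*u)
-40*y(-7, 3) - 29 = -240*(-7) - 29 = -40*(-42) - 29 = 1680 - 29 = 1651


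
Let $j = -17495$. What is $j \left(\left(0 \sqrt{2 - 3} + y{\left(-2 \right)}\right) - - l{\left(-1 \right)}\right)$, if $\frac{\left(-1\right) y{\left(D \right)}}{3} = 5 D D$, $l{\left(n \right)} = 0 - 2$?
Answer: $1084690$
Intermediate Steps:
$l{\left(n \right)} = -2$ ($l{\left(n \right)} = 0 - 2 = -2$)
$y{\left(D \right)} = - 15 D^{2}$ ($y{\left(D \right)} = - 3 \cdot 5 D D = - 3 \cdot 5 D^{2} = - 15 D^{2}$)
$j \left(\left(0 \sqrt{2 - 3} + y{\left(-2 \right)}\right) - - l{\left(-1 \right)}\right) = - 17495 \left(\left(0 \sqrt{2 - 3} - 15 \left(-2\right)^{2}\right) - \left(-1\right) \left(-2\right)\right) = - 17495 \left(\left(0 \sqrt{-1} - 60\right) - 2\right) = - 17495 \left(\left(0 i - 60\right) - 2\right) = - 17495 \left(\left(0 - 60\right) - 2\right) = - 17495 \left(-60 - 2\right) = \left(-17495\right) \left(-62\right) = 1084690$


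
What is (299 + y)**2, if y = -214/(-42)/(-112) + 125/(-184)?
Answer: 260354134353049/2926377216 ≈ 88968.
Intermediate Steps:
y = -39211/54096 (y = -214*(-1/42)*(-1/112) + 125*(-1/184) = (107/21)*(-1/112) - 125/184 = -107/2352 - 125/184 = -39211/54096 ≈ -0.72484)
(299 + y)**2 = (299 - 39211/54096)**2 = (16135493/54096)**2 = 260354134353049/2926377216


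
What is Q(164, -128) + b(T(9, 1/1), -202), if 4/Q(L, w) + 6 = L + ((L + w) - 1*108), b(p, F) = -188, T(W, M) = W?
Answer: -8082/43 ≈ -187.95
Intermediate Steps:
Q(L, w) = 4/(-114 + w + 2*L) (Q(L, w) = 4/(-6 + (L + ((L + w) - 1*108))) = 4/(-6 + (L + ((L + w) - 108))) = 4/(-6 + (L + (-108 + L + w))) = 4/(-6 + (-108 + w + 2*L)) = 4/(-114 + w + 2*L))
Q(164, -128) + b(T(9, 1/1), -202) = 4/(-114 - 128 + 2*164) - 188 = 4/(-114 - 128 + 328) - 188 = 4/86 - 188 = 4*(1/86) - 188 = 2/43 - 188 = -8082/43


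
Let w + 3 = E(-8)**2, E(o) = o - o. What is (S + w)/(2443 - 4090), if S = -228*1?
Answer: 77/549 ≈ 0.14025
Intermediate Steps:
E(o) = 0
S = -228
w = -3 (w = -3 + 0**2 = -3 + 0 = -3)
(S + w)/(2443 - 4090) = (-228 - 3)/(2443 - 4090) = -231/(-1647) = -231*(-1/1647) = 77/549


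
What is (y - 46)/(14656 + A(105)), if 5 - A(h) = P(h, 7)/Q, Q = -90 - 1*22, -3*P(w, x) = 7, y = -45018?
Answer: -2163072/703727 ≈ -3.0737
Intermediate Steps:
P(w, x) = -7/3 (P(w, x) = -⅓*7 = -7/3)
Q = -112 (Q = -90 - 22 = -112)
A(h) = 239/48 (A(h) = 5 - (-7)/(3*(-112)) = 5 - (-7)*(-1)/(3*112) = 5 - 1*1/48 = 5 - 1/48 = 239/48)
(y - 46)/(14656 + A(105)) = (-45018 - 46)/(14656 + 239/48) = -45064/703727/48 = -45064*48/703727 = -2163072/703727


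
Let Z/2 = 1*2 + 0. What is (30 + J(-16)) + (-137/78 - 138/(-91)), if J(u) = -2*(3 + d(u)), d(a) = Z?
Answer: 8605/546 ≈ 15.760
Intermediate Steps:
Z = 4 (Z = 2*(1*2 + 0) = 2*(2 + 0) = 2*2 = 4)
d(a) = 4
J(u) = -14 (J(u) = -2*(3 + 4) = -2*7 = -14)
(30 + J(-16)) + (-137/78 - 138/(-91)) = (30 - 14) + (-137/78 - 138/(-91)) = 16 + (-137*1/78 - 138*(-1/91)) = 16 + (-137/78 + 138/91) = 16 - 131/546 = 8605/546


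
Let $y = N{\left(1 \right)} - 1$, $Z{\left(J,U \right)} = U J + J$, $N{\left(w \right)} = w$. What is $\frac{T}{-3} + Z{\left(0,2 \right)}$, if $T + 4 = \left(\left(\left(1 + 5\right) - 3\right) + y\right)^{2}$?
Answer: $- \frac{5}{3} \approx -1.6667$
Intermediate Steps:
$Z{\left(J,U \right)} = J + J U$ ($Z{\left(J,U \right)} = J U + J = J + J U$)
$y = 0$ ($y = 1 - 1 = 0$)
$T = 5$ ($T = -4 + \left(\left(\left(1 + 5\right) - 3\right) + 0\right)^{2} = -4 + \left(\left(6 - 3\right) + 0\right)^{2} = -4 + \left(3 + 0\right)^{2} = -4 + 3^{2} = -4 + 9 = 5$)
$\frac{T}{-3} + Z{\left(0,2 \right)} = \frac{5}{-3} + 0 \left(1 + 2\right) = 5 \left(- \frac{1}{3}\right) + 0 \cdot 3 = - \frac{5}{3} + 0 = - \frac{5}{3}$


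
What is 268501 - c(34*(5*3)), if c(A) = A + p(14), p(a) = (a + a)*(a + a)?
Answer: 267207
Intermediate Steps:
p(a) = 4*a**2 (p(a) = (2*a)*(2*a) = 4*a**2)
c(A) = 784 + A (c(A) = A + 4*14**2 = A + 4*196 = A + 784 = 784 + A)
268501 - c(34*(5*3)) = 268501 - (784 + 34*(5*3)) = 268501 - (784 + 34*15) = 268501 - (784 + 510) = 268501 - 1*1294 = 268501 - 1294 = 267207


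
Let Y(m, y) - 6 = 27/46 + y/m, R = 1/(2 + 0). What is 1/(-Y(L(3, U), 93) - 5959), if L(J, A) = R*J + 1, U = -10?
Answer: -230/1380641 ≈ -0.00016659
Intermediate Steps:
R = ½ (R = 1/2 = ½ ≈ 0.50000)
L(J, A) = 1 + J/2 (L(J, A) = J/2 + 1 = 1 + J/2)
Y(m, y) = 303/46 + y/m (Y(m, y) = 6 + (27/46 + y/m) = 303/46 + y/m)
1/(-Y(L(3, U), 93) - 5959) = 1/(-(303/46 + 93/(1 + (½)*3)) - 5959) = 1/(-(303/46 + 93/(1 + 3/2)) - 5959) = 1/(-(303/46 + 93/(5/2)) - 5959) = 1/(-(303/46 + 93*(⅖)) - 5959) = 1/(-(303/46 + 186/5) - 5959) = 1/(-1*10071/230 - 5959) = 1/(-10071/230 - 5959) = 1/(-1380641/230) = -230/1380641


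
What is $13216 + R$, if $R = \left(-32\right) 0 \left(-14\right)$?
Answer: $13216$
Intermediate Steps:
$R = 0$ ($R = 0 \left(-14\right) = 0$)
$13216 + R = 13216 + 0 = 13216$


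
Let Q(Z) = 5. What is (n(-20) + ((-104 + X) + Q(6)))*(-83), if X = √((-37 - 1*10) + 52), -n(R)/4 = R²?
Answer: 141017 - 83*√5 ≈ 1.4083e+5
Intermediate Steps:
n(R) = -4*R²
X = √5 (X = √((-37 - 10) + 52) = √(-47 + 52) = √5 ≈ 2.2361)
(n(-20) + ((-104 + X) + Q(6)))*(-83) = (-4*(-20)² + ((-104 + √5) + 5))*(-83) = (-4*400 + (-99 + √5))*(-83) = (-1600 + (-99 + √5))*(-83) = (-1699 + √5)*(-83) = 141017 - 83*√5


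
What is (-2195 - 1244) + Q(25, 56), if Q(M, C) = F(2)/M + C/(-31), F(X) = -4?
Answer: -2666749/775 ≈ -3441.0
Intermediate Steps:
Q(M, C) = -4/M - C/31 (Q(M, C) = -4/M + C/(-31) = -4/M + C*(-1/31) = -4/M - C/31)
(-2195 - 1244) + Q(25, 56) = (-2195 - 1244) + (-4/25 - 1/31*56) = -3439 + (-4*1/25 - 56/31) = -3439 + (-4/25 - 56/31) = -3439 - 1524/775 = -2666749/775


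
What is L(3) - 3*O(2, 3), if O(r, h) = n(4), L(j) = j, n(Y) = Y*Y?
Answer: -45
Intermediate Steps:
n(Y) = Y²
O(r, h) = 16 (O(r, h) = 4² = 16)
L(3) - 3*O(2, 3) = 3 - 3*16 = 3 - 48 = -45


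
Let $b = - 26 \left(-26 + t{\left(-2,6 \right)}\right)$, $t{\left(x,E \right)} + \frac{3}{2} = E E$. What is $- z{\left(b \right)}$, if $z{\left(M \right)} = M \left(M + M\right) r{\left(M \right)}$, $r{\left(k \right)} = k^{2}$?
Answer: $-4770886562$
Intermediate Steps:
$t{\left(x,E \right)} = - \frac{3}{2} + E^{2}$ ($t{\left(x,E \right)} = - \frac{3}{2} + E E = - \frac{3}{2} + E^{2}$)
$b = -221$ ($b = - 26 \left(-26 - \left(\frac{3}{2} - 6^{2}\right)\right) = - 26 \left(-26 + \left(- \frac{3}{2} + 36\right)\right) = - 26 \left(-26 + \frac{69}{2}\right) = \left(-26\right) \frac{17}{2} = -221$)
$z{\left(M \right)} = 2 M^{4}$ ($z{\left(M \right)} = M \left(M + M\right) M^{2} = M 2 M M^{2} = 2 M^{2} M^{2} = 2 M^{4}$)
$- z{\left(b \right)} = - 2 \left(-221\right)^{4} = - 2 \cdot 2385443281 = \left(-1\right) 4770886562 = -4770886562$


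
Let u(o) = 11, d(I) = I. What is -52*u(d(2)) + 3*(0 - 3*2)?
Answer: -590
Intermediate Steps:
-52*u(d(2)) + 3*(0 - 3*2) = -52*11 + 3*(0 - 3*2) = -572 + 3*(0 - 6) = -572 + 3*(-6) = -572 - 18 = -590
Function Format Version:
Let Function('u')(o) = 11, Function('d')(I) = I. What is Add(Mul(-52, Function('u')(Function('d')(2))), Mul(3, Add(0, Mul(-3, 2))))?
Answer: -590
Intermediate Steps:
Add(Mul(-52, Function('u')(Function('d')(2))), Mul(3, Add(0, Mul(-3, 2)))) = Add(Mul(-52, 11), Mul(3, Add(0, Mul(-3, 2)))) = Add(-572, Mul(3, Add(0, -6))) = Add(-572, Mul(3, -6)) = Add(-572, -18) = -590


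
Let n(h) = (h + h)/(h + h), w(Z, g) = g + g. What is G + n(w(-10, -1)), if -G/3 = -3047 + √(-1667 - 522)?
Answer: 9142 - 3*I*√2189 ≈ 9142.0 - 140.36*I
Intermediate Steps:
w(Z, g) = 2*g
n(h) = 1 (n(h) = (2*h)/((2*h)) = (2*h)*(1/(2*h)) = 1)
G = 9141 - 3*I*√2189 (G = -3*(-3047 + √(-1667 - 522)) = -3*(-3047 + √(-2189)) = -3*(-3047 + I*√2189) = 9141 - 3*I*√2189 ≈ 9141.0 - 140.36*I)
G + n(w(-10, -1)) = (9141 - 3*I*√2189) + 1 = 9142 - 3*I*√2189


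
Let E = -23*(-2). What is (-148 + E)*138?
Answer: -14076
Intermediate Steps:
E = 46
(-148 + E)*138 = (-148 + 46)*138 = -102*138 = -14076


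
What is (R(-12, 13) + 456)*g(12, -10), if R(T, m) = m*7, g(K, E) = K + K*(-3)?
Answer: -13128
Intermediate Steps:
g(K, E) = -2*K (g(K, E) = K - 3*K = -2*K)
R(T, m) = 7*m
(R(-12, 13) + 456)*g(12, -10) = (7*13 + 456)*(-2*12) = (91 + 456)*(-24) = 547*(-24) = -13128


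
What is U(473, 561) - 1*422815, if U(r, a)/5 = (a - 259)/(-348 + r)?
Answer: -10570073/25 ≈ -4.2280e+5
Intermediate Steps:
U(r, a) = 5*(-259 + a)/(-348 + r) (U(r, a) = 5*((a - 259)/(-348 + r)) = 5*((-259 + a)/(-348 + r)) = 5*(-259 + a)/(-348 + r))
U(473, 561) - 1*422815 = 5*(-259 + 561)/(-348 + 473) - 1*422815 = 5*302/125 - 422815 = 5*(1/125)*302 - 422815 = 302/25 - 422815 = -10570073/25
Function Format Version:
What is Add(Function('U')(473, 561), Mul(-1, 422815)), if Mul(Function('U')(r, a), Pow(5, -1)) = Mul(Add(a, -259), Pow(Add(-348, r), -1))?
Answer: Rational(-10570073, 25) ≈ -4.2280e+5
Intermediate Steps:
Function('U')(r, a) = Mul(5, Pow(Add(-348, r), -1), Add(-259, a)) (Function('U')(r, a) = Mul(5, Mul(Add(a, -259), Pow(Add(-348, r), -1))) = Mul(5, Mul(Add(-259, a), Pow(Add(-348, r), -1))) = Mul(5, Mul(Pow(Add(-348, r), -1), Add(-259, a))) = Mul(5, Pow(Add(-348, r), -1), Add(-259, a)))
Add(Function('U')(473, 561), Mul(-1, 422815)) = Add(Mul(5, Pow(Add(-348, 473), -1), Add(-259, 561)), Mul(-1, 422815)) = Add(Mul(5, Pow(125, -1), 302), -422815) = Add(Mul(5, Rational(1, 125), 302), -422815) = Add(Rational(302, 25), -422815) = Rational(-10570073, 25)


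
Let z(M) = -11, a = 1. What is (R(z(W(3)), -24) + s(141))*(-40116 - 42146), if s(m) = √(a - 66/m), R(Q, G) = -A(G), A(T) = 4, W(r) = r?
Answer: 329048 - 411310*√47/47 ≈ 2.6905e+5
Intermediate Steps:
R(Q, G) = -4 (R(Q, G) = -1*4 = -4)
s(m) = √(1 - 66/m)
(R(z(W(3)), -24) + s(141))*(-40116 - 42146) = (-4 + √((-66 + 141)/141))*(-40116 - 42146) = (-4 + √((1/141)*75))*(-82262) = (-4 + √(25/47))*(-82262) = (-4 + 5*√47/47)*(-82262) = 329048 - 411310*√47/47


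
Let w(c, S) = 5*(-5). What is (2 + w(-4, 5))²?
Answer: 529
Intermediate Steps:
w(c, S) = -25
(2 + w(-4, 5))² = (2 - 25)² = (-23)² = 529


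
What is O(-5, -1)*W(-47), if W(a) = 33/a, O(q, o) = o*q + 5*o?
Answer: 0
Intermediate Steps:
O(q, o) = 5*o + o*q
O(-5, -1)*W(-47) = (-(5 - 5))*(33/(-47)) = (-1*0)*(33*(-1/47)) = 0*(-33/47) = 0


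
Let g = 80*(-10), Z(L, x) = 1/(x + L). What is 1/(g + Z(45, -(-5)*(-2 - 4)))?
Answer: -15/11999 ≈ -0.0012501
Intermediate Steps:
Z(L, x) = 1/(L + x)
g = -800
1/(g + Z(45, -(-5)*(-2 - 4))) = 1/(-800 + 1/(45 - (-5)*(-2 - 4))) = 1/(-800 + 1/(45 - (-5)*(-6))) = 1/(-800 + 1/(45 - 5*6)) = 1/(-800 + 1/(45 - 30)) = 1/(-800 + 1/15) = 1/(-11999/15) = -15/11999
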